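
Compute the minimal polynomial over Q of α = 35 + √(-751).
m_α(x) = x^2 - 70x + 1976

From α - 35 = √(-751), squaring gives (α - 35)^2 = -751, i.e. α^2 - 70α + 1225 = -751, so α^2 - 70α + 1976 = 0. The discriminant of x^2 - 70x + 1976 is (-70)^2 - 4·(1976) = 4900 - 7904 = -3004, and 4·(-751) is not a perfect square in Q since -751 is squarefree and ≠ 1. Hence x^2 - 70x + 1976 is irreducible over Q and is the minimal polynomial of α.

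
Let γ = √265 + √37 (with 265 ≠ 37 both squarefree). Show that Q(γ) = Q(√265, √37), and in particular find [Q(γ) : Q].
[Q(γ) : Q] = 4 (equivalently, Q(γ) = Q(√265, √37))

Obviously Q(γ) ⊆ Q(√265, √37), and [Q(√265, √37):Q] = 4 (since 265, 37 are distinct squarefree integers > 1 with 9805 not a perfect square). To show equality we compute the minimal polynomial of γ. From γ = √265 + √37: γ^2 = 265 + 2√(9805) + 37 = 302 + 2√(9805), so γ^2 - 302 = 2√(9805); squaring, (γ^2 - 302)^2 = 4·9805, i.e. γ^4 - 604γ^2 + 91204 - 39220 = 0, i.e. γ^4 - 604γ^2 + 51984 = 0. So γ is a root of x^4 - 604x^2 + 51984. This polynomial is irreducible over Q: it has no rational root (each ±√265 ± √37 is irrational), and any factorization into two quadratics over Q would force √(9805) ∈ Q (pairing opposite roots) or √265, √37 ∈ Q (other pairings), all impossible. Hence [Q(γ):Q] = 4 = [Q(√265, √37):Q], so Q(γ) = Q(√265, √37).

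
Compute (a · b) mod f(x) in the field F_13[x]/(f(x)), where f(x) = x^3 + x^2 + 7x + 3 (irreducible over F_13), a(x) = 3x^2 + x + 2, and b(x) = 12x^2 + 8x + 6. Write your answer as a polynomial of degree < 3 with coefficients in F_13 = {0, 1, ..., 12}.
a · b ≡ 6x^2 + 5x + 12 (mod f(x))

Multiply in F_13[x]: a(x)·b(x) = (3x^2 + x + 2)·(12x^2 + 8x + 6) = 10x^4 + 10x^3 + 11x^2 + 9x + 12. This has degree ≥ 3, so divide by f(x) over F_13: 10x^4 + 10x^3 + 11x^2 + 9x + 12 = (10x)·(x^3 + x^2 + 7x + 3) + (6x^2 + 5x + 12). Hence a·b ≡ 6x^2 + 5x + 12 (mod f). (F_13[x]/(f) is a field with 13^3 = 2197 elements since f is irreducible of degree 3.)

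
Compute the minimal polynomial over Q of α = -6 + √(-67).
m_α(x) = x^2 + 12x + 103

From α + 6 = √(-67), squaring gives (α + 6)^2 = -67, i.e. α^2 + 12α + 36 = -67, so α^2 + 12α + 103 = 0. The discriminant of x^2 + 12x + 103 is (12)^2 - 4·(103) = 144 - 412 = -268, and 4·(-67) is not a perfect square in Q since -67 is squarefree and ≠ 1. Hence x^2 + 12x + 103 is irreducible over Q and is the minimal polynomial of α.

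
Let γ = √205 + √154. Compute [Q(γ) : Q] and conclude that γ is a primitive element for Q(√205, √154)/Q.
[Q(γ) : Q] = 4 (equivalently, Q(γ) = Q(√205, √154))

Obviously Q(γ) ⊆ Q(√205, √154), and [Q(√205, √154):Q] = 4 (since 205, 154 are distinct squarefree integers > 1 with 31570 not a perfect square). To show equality we compute the minimal polynomial of γ. From γ = √205 + √154: γ^2 = 205 + 2√(31570) + 154 = 359 + 2√(31570), so γ^2 - 359 = 2√(31570); squaring, (γ^2 - 359)^2 = 4·31570, i.e. γ^4 - 718γ^2 + 128881 - 126280 = 0, i.e. γ^4 - 718γ^2 + 2601 = 0. So γ is a root of x^4 - 718x^2 + 2601. This polynomial is irreducible over Q: it has no rational root (each ±√205 ± √154 is irrational), and any factorization into two quadratics over Q would force √(31570) ∈ Q (pairing opposite roots) or √205, √154 ∈ Q (other pairings), all impossible. Hence [Q(γ):Q] = 4 = [Q(√205, √154):Q], so Q(γ) = Q(√205, √154).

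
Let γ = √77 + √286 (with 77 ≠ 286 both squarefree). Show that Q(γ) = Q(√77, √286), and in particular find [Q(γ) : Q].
[Q(γ) : Q] = 4 (equivalently, Q(γ) = Q(√77, √286))

Obviously Q(γ) ⊆ Q(√77, √286), and [Q(√77, √286):Q] = 4 (since 77, 286 are distinct squarefree integers > 1 with 22022 not a perfect square). To show equality we compute the minimal polynomial of γ. From γ = √77 + √286: γ^2 = 77 + 2√(22022) + 286 = 363 + 2√(22022), so γ^2 - 363 = 2√(22022); squaring, (γ^2 - 363)^2 = 4·22022, i.e. γ^4 - 726γ^2 + 131769 - 88088 = 0, i.e. γ^4 - 726γ^2 + 43681 = 0. So γ is a root of x^4 - 726x^2 + 43681. This polynomial is irreducible over Q: it has no rational root (each ±√77 ± √286 is irrational), and any factorization into two quadratics over Q would force √(22022) ∈ Q (pairing opposite roots) or √77, √286 ∈ Q (other pairings), all impossible. Hence [Q(γ):Q] = 4 = [Q(√77, √286):Q], so Q(γ) = Q(√77, √286).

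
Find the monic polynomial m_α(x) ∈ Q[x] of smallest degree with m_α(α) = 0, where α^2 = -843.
m_α(x) = x^2 + 843

α satisfies α^2 + 843 = 0, so x^2 + 843 annihilates α. Since d = -843 is squarefree and ≠ 1, it is not a perfect square in Q, so x^2 + 843 has no rational root and is therefore irreducible over Q (a degree-2 polynomial over a field is irreducible iff it has no root). Hence m_α(x) = x^2 + 843.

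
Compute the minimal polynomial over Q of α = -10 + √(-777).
m_α(x) = x^2 + 20x + 877

From α + 10 = √(-777), squaring gives (α + 10)^2 = -777, i.e. α^2 + 20α + 100 = -777, so α^2 + 20α + 877 = 0. The discriminant of x^2 + 20x + 877 is (20)^2 - 4·(877) = 400 - 3508 = -3108, and 4·(-777) is not a perfect square in Q since -777 is squarefree and ≠ 1. Hence x^2 + 20x + 877 is irreducible over Q and is the minimal polynomial of α.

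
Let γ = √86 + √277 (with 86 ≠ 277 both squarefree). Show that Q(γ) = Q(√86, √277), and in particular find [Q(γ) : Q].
[Q(γ) : Q] = 4 (equivalently, Q(γ) = Q(√86, √277))

Obviously Q(γ) ⊆ Q(√86, √277), and [Q(√86, √277):Q] = 4 (since 86, 277 are distinct squarefree integers > 1 with 23822 not a perfect square). To show equality we compute the minimal polynomial of γ. From γ = √86 + √277: γ^2 = 86 + 2√(23822) + 277 = 363 + 2√(23822), so γ^2 - 363 = 2√(23822); squaring, (γ^2 - 363)^2 = 4·23822, i.e. γ^4 - 726γ^2 + 131769 - 95288 = 0, i.e. γ^4 - 726γ^2 + 36481 = 0. So γ is a root of x^4 - 726x^2 + 36481. This polynomial is irreducible over Q: it has no rational root (each ±√86 ± √277 is irrational), and any factorization into two quadratics over Q would force √(23822) ∈ Q (pairing opposite roots) or √86, √277 ∈ Q (other pairings), all impossible. Hence [Q(γ):Q] = 4 = [Q(√86, √277):Q], so Q(γ) = Q(√86, √277).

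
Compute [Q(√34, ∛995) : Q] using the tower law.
[Q(√34, ∛995) : Q] = 6

Let L = Q(√34, ∛995). Since Q(√34) ⊂ L and [Q(√34):Q] = 2, the tower law gives 2 | [L:Q]. Likewise Q(∛995) ⊂ L with [Q(∛995):Q] = 3 (because 995 is not a perfect cube), so 3 | [L:Q]. As gcd(2,3) = 1, [L:Q] is divisible by 6. Conversely L is generated over Q by √34 and ∛995, so [L:Q] ≤ 2·3 = 6. Therefore [Q(√34, ∛995) : Q] = 6.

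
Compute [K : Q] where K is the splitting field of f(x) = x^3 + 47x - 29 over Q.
[K : Q] = 6

By the rational root test, any rational root of the monic integer polynomial f(x) = x^3 + 47x - 29 must be an integer dividing the constant term -29, i.e. one of ±{1, 29}. Evaluating: f(1) = 19, f(-1) = -77, f(29) = 25723, f(-29) = -25781; none is 0, so f has no rational root and is therefore irreducible over Q (a cubic with no linear factor over a field is irreducible). For an irreducible cubic, the Galois group is A_3 or S_3 according as the discriminant disc(f) = -4a^3 - 27b^2 = -4·(47)^3 - 27·(-29)^2 = -437999 is or is not a square in Q. Here disc(f) = -437999 is not a perfect square in Q, so the Galois group of f over Q is not contained in A_3 and must be all of S_3. The splitting field has degree |S_3| = 6 over Q, so [K : Q] = 6.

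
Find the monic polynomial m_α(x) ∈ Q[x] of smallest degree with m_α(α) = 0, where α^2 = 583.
m_α(x) = x^2 - 583

α satisfies α^2 - 583 = 0, so x^2 - 583 annihilates α. Since d = 583 is squarefree and ≠ 1, it is not a perfect square in Q, so x^2 - 583 has no rational root and is therefore irreducible over Q (a degree-2 polynomial over a field is irreducible iff it has no root). Hence m_α(x) = x^2 - 583.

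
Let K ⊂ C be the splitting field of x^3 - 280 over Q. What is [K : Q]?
[K : Q] = 6

The roots of x^3 - 280 are ∛280, ω∛280, ω^2∛280 where ω = e^(2πi/3) is a primitive cube root of unity, so K = Q(∛280, ω). Now [Q(∛280):Q] = 3 (since 280 is not a perfect cube, x^3 - 280 is irreducible) and [Q(ω):Q] = 2. Both 2 and 3 divide [K:Q], and [K:Q] ≤ 3·2 = 6, so [K:Q] = 6. (Equivalently: Q(∛280) ⊂ R but ω ∉ R, so [K : Q(∛280)] = 2.)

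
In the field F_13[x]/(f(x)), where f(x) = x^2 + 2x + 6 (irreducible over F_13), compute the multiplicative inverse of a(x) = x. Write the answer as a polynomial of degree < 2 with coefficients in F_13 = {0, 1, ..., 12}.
a(x)^(-1) ≡ 2x + 4 (mod f(x))

Since f is irreducible over F_13, F_13[x]/(f) is a field and a(x) ≠ 0 has an inverse. Apply the extended Euclidean algorithm to f(x) and a(x) in F_13[x]: f(x) = (x + 2)·a(x) + (6). The last nonzero remainder is the constant 6 = gcd(f, a) in F_13. Back-substituting through the division chain expresses 6 = s(x)·a(x) + t(x)·f(x) with s(x) ≡ 12x + 11 (mod f), so (12x + 11)·a(x) ≡ 6 (mod f). Multiplying by 6^(-1) ≡ 11 in F_13 gives a(x)^(-1) ≡ 11·(12x + 11) ≡ 2x + 4 (mod f). Check: (x)·(2x + 4) = 2x^2 + 4x ≡ 1 (mod x^2 + 2x + 6).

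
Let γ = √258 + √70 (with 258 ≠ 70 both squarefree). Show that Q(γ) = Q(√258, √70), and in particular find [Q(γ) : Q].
[Q(γ) : Q] = 4 (equivalently, Q(γ) = Q(√258, √70))

Obviously Q(γ) ⊆ Q(√258, √70), and [Q(√258, √70):Q] = 4 (since 258, 70 are distinct squarefree integers > 1 with 18060 not a perfect square). To show equality we compute the minimal polynomial of γ. From γ = √258 + √70: γ^2 = 258 + 2√(18060) + 70 = 328 + 2√(18060), so γ^2 - 328 = 2√(18060); squaring, (γ^2 - 328)^2 = 4·18060, i.e. γ^4 - 656γ^2 + 107584 - 72240 = 0, i.e. γ^4 - 656γ^2 + 35344 = 0. So γ is a root of x^4 - 656x^2 + 35344. This polynomial is irreducible over Q: it has no rational root (each ±√258 ± √70 is irrational), and any factorization into two quadratics over Q would force √(18060) ∈ Q (pairing opposite roots) or √258, √70 ∈ Q (other pairings), all impossible. Hence [Q(γ):Q] = 4 = [Q(√258, √70):Q], so Q(γ) = Q(√258, √70).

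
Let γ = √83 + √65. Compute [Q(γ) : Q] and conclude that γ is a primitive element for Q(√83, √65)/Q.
[Q(γ) : Q] = 4 (equivalently, Q(γ) = Q(√83, √65))

Obviously Q(γ) ⊆ Q(√83, √65), and [Q(√83, √65):Q] = 4 (since 83, 65 are distinct squarefree integers > 1 with 5395 not a perfect square). To show equality we compute the minimal polynomial of γ. From γ = √83 + √65: γ^2 = 83 + 2√(5395) + 65 = 148 + 2√(5395), so γ^2 - 148 = 2√(5395); squaring, (γ^2 - 148)^2 = 4·5395, i.e. γ^4 - 296γ^2 + 21904 - 21580 = 0, i.e. γ^4 - 296γ^2 + 324 = 0. So γ is a root of x^4 - 296x^2 + 324. This polynomial is irreducible over Q: it has no rational root (each ±√83 ± √65 is irrational), and any factorization into two quadratics over Q would force √(5395) ∈ Q (pairing opposite roots) or √83, √65 ∈ Q (other pairings), all impossible. Hence [Q(γ):Q] = 4 = [Q(√83, √65):Q], so Q(γ) = Q(√83, √65).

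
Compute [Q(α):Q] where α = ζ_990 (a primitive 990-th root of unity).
[Q(α):Q] = 240

The minimal polynomial of ζ_990 over Q is the 990-th cyclotomic polynomial Φ_990(x), which is irreducible over Q and has degree φ(990) = 240. Hence [Q(α):Q] = φ(990) = 240.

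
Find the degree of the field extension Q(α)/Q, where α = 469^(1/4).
[Q(α):Q] = 4

α is a root of x^4 - 469. By Eisenstein's criterion at the prime p = 7 (which divides the constant term 469 but p^2 = 49 does not, since 469 is squarefree), x^4 - 469 is irreducible over Q. Hence [Q(α):Q] = 4.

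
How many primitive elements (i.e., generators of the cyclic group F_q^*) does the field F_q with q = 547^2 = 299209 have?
There are φ(299208) = 78336 primitive elements

F_q^* is cyclic of order q - 1 = 299208. A cyclic group of order m has exactly φ(m) generators. Here m = 299208 = 2^3 · 3 · 7 · 13 · 137, so the number of primitive elements is φ(299208) = 78336.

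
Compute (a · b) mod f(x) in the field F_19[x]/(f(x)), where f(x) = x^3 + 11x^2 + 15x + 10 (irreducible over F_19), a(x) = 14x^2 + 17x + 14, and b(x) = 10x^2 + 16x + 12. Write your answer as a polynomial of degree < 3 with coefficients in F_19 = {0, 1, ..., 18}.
a · b ≡ 9x^2 + 11x (mod f(x))

Multiply in F_19[x]: a(x)·b(x) = (14x^2 + 17x + 14)·(10x^2 + 16x + 12) = 7x^4 + 14x^3 + 10x^2 + 10x + 16. This has degree ≥ 3, so divide by f(x) over F_19: 7x^4 + 14x^3 + 10x^2 + 10x + 16 = (7x + 13)·(x^3 + 11x^2 + 15x + 10) + (9x^2 + 11x). Hence a·b ≡ 9x^2 + 11x (mod f). (F_19[x]/(f) is a field with 19^3 = 6859 elements since f is irreducible of degree 3.)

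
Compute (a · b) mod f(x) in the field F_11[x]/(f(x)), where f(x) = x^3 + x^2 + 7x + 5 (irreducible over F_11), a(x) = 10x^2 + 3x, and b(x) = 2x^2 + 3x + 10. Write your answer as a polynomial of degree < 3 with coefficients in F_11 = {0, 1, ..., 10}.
a · b ≡ 8x^2 + 5x + 8 (mod f(x))

Multiply in F_11[x]: a(x)·b(x) = (10x^2 + 3x)·(2x^2 + 3x + 10) = 9x^4 + 3x^3 + 10x^2 + 8x. This has degree ≥ 3, so divide by f(x) over F_11: 9x^4 + 3x^3 + 10x^2 + 8x = (9x + 5)·(x^3 + x^2 + 7x + 5) + (8x^2 + 5x + 8). Hence a·b ≡ 8x^2 + 5x + 8 (mod f). (F_11[x]/(f) is a field with 11^3 = 1331 elements since f is irreducible of degree 3.)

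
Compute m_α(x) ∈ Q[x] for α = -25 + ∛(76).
m_α(x) = x^3 + 75x^2 + 1875x + 15549

Set β = α + 25 = ∛(76), so β^3 = 76. Then (α + 25)^3 - 76 = 0, i.e. α is a root of g(x) = (x + 25)^3 - 76 = x^3 + 75x^2 + 1875x + 15549. Since g(x) = h(x + 25) where h(x) = x^3 - 76, and h is irreducible over Q (because 76 is not a perfect cube, so h has no rational root, and a monic cubic with no rational root is irreducible), g is also irreducible (irreducibility is preserved under the substitution x → x + 25). Hence m_α(x) = x^3 + 75x^2 + 1875x + 15549.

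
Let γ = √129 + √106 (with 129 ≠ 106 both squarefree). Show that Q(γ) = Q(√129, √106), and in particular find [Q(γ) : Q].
[Q(γ) : Q] = 4 (equivalently, Q(γ) = Q(√129, √106))

Obviously Q(γ) ⊆ Q(√129, √106), and [Q(√129, √106):Q] = 4 (since 129, 106 are distinct squarefree integers > 1 with 13674 not a perfect square). To show equality we compute the minimal polynomial of γ. From γ = √129 + √106: γ^2 = 129 + 2√(13674) + 106 = 235 + 2√(13674), so γ^2 - 235 = 2√(13674); squaring, (γ^2 - 235)^2 = 4·13674, i.e. γ^4 - 470γ^2 + 55225 - 54696 = 0, i.e. γ^4 - 470γ^2 + 529 = 0. So γ is a root of x^4 - 470x^2 + 529. This polynomial is irreducible over Q: it has no rational root (each ±√129 ± √106 is irrational), and any factorization into two quadratics over Q would force √(13674) ∈ Q (pairing opposite roots) or √129, √106 ∈ Q (other pairings), all impossible. Hence [Q(γ):Q] = 4 = [Q(√129, √106):Q], so Q(γ) = Q(√129, √106).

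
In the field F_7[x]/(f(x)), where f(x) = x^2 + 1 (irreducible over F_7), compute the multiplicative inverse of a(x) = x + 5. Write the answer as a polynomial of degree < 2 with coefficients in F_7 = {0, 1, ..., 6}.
a(x)^(-1) ≡ 4x + 1 (mod f(x))

Since f is irreducible over F_7, F_7[x]/(f) is a field and a(x) ≠ 0 has an inverse. Apply the extended Euclidean algorithm to f(x) and a(x) in F_7[x]: f(x) = (x + 2)·a(x) + (5). The last nonzero remainder is the constant 5 = gcd(f, a) in F_7. Back-substituting through the division chain expresses 5 = s(x)·a(x) + t(x)·f(x) with s(x) ≡ 6x + 5 (mod f), so (6x + 5)·a(x) ≡ 5 (mod f). Multiplying by 5^(-1) ≡ 3 in F_7 gives a(x)^(-1) ≡ 3·(6x + 5) ≡ 4x + 1 (mod f). Check: (x + 5)·(4x + 1) = 4x^2 + 5 ≡ 1 (mod x^2 + 1).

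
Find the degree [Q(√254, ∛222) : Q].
[Q(√254, ∛222) : Q] = 6

Let L = Q(√254, ∛222). Since Q(√254) ⊂ L and [Q(√254):Q] = 2, the tower law gives 2 | [L:Q]. Likewise Q(∛222) ⊂ L with [Q(∛222):Q] = 3 (because 222 is not a perfect cube), so 3 | [L:Q]. As gcd(2,3) = 1, [L:Q] is divisible by 6. Conversely L is generated over Q by √254 and ∛222, so [L:Q] ≤ 2·3 = 6. Therefore [Q(√254, ∛222) : Q] = 6.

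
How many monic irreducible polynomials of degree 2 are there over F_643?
There are 206403 monic irreducible polynomials of degree 2 over F_643

Each element of F_{643^2} that lies in no proper subfield is a root of exactly one monic irreducible of degree 2 over F_643, and each such polynomial has 2 distinct roots in F_{643^2}. By Möbius inversion the count is N_643(2) = (1/2) Σ_{d|2} μ(2/d) · 643^d = (1/2)(μ(2)·643^1 + μ(1)·643^2) = 412806/2 = 206403.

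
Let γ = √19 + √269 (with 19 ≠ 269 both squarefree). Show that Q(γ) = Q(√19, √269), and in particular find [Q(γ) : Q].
[Q(γ) : Q] = 4 (equivalently, Q(γ) = Q(√19, √269))

Obviously Q(γ) ⊆ Q(√19, √269), and [Q(√19, √269):Q] = 4 (since 19, 269 are distinct squarefree integers > 1 with 5111 not a perfect square). To show equality we compute the minimal polynomial of γ. From γ = √19 + √269: γ^2 = 19 + 2√(5111) + 269 = 288 + 2√(5111), so γ^2 - 288 = 2√(5111); squaring, (γ^2 - 288)^2 = 4·5111, i.e. γ^4 - 576γ^2 + 82944 - 20444 = 0, i.e. γ^4 - 576γ^2 + 62500 = 0. So γ is a root of x^4 - 576x^2 + 62500. This polynomial is irreducible over Q: it has no rational root (each ±√19 ± √269 is irrational), and any factorization into two quadratics over Q would force √(5111) ∈ Q (pairing opposite roots) or √19, √269 ∈ Q (other pairings), all impossible. Hence [Q(γ):Q] = 4 = [Q(√19, √269):Q], so Q(γ) = Q(√19, √269).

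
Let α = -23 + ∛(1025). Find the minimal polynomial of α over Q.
m_α(x) = x^3 + 69x^2 + 1587x + 11142

Set β = α + 23 = ∛(1025), so β^3 = 1025. Then (α + 23)^3 - 1025 = 0, i.e. α is a root of g(x) = (x + 23)^3 - 1025 = x^3 + 69x^2 + 1587x + 11142. Since g(x) = h(x + 23) where h(x) = x^3 - 1025, and h is irreducible over Q (because 1025 is not a perfect cube, so h has no rational root, and a monic cubic with no rational root is irreducible), g is also irreducible (irreducibility is preserved under the substitution x → x + 23). Hence m_α(x) = x^3 + 69x^2 + 1587x + 11142.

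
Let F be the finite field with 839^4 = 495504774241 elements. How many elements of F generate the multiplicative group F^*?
There are φ(495504774240) = 111916670976 primitive elements

F_q^* is cyclic of order q - 1 = 495504774240. A cyclic group of order m has exactly φ(m) generators. Here m = 495504774240 = 2^5 · 3 · 5 · 7 · 109 · 419 · 3229, so the number of primitive elements is φ(495504774240) = 111916670976.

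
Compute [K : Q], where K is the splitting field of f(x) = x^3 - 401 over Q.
[K : Q] = 6

The roots of x^3 - 401 are ∛401, ω∛401, ω^2∛401 where ω = e^(2πi/3) is a primitive cube root of unity, so K = Q(∛401, ω). Now [Q(∛401):Q] = 3 (since 401 is not a perfect cube, x^3 - 401 is irreducible) and [Q(ω):Q] = 2. Both 2 and 3 divide [K:Q], and [K:Q] ≤ 3·2 = 6, so [K:Q] = 6. (Equivalently: Q(∛401) ⊂ R but ω ∉ R, so [K : Q(∛401)] = 2.)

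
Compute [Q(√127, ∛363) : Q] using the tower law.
[Q(√127, ∛363) : Q] = 6

Let L = Q(√127, ∛363). Since Q(√127) ⊂ L and [Q(√127):Q] = 2, the tower law gives 2 | [L:Q]. Likewise Q(∛363) ⊂ L with [Q(∛363):Q] = 3 (because 363 is not a perfect cube), so 3 | [L:Q]. As gcd(2,3) = 1, [L:Q] is divisible by 6. Conversely L is generated over Q by √127 and ∛363, so [L:Q] ≤ 2·3 = 6. Therefore [Q(√127, ∛363) : Q] = 6.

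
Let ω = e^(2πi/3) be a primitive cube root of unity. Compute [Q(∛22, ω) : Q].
[Q(∛22, ω) : Q] = 6

[Q(∛22):Q] = 3 (min poly x^3 - 22, irreducible since 22 is not a perfect cube). [Q(ω):Q] = 2 (min poly x^2 + x + 1). Since Q(∛22) ⊂ R and ω ∉ R, we have ω ∉ Q(∛22), so x^2 + x + 1 remains irreducible over Q(∛22) and [Q(∛22, ω) : Q(∛22)] = 2. By the tower law, [Q(∛22, ω) : Q] = 3 · 2 = 6. (In fact Q(∛22, ω) is the splitting field of x^3 - 22 over Q.)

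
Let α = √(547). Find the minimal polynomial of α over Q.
m_α(x) = x^2 - 547

α satisfies α^2 - 547 = 0, so x^2 - 547 annihilates α. Since d = 547 is squarefree and ≠ 1, it is not a perfect square in Q, so x^2 - 547 has no rational root and is therefore irreducible over Q (a degree-2 polynomial over a field is irreducible iff it has no root). Hence m_α(x) = x^2 - 547.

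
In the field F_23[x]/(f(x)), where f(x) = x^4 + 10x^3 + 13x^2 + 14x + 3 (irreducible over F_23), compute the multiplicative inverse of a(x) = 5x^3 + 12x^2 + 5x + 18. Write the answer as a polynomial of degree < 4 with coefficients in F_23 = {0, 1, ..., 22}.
a(x)^(-1) ≡ 12x^2 + 21x + 8 (mod f(x))

Since f is irreducible over F_23, F_23[x]/(f) is a field and a(x) ≠ 0 has an inverse. Apply the extended Euclidean algorithm to f(x) and a(x) in F_23[x]: f(x) = (14x + 19)·a(x) + (14x^2 + 12x + 6);  a(x) = (2x + 9)·(14x^2 + 12x + 6) + (10). The last nonzero remainder is the constant 10 = gcd(f, a) in F_23. Back-substituting through the division chain expresses 10 = s(x)·a(x) + t(x)·f(x) with s(x) ≡ 5x^2 + 3x + 11 (mod f), so (5x^2 + 3x + 11)·a(x) ≡ 10 (mod f). Multiplying by 10^(-1) ≡ 7 in F_23 gives a(x)^(-1) ≡ 7·(5x^2 + 3x + 11) ≡ 12x^2 + 21x + 8 (mod f). Check: (5x^3 + 12x^2 + 5x + 18)·(12x^2 + 21x + 8) = 14x^5 + 19x^4 + 7x^3 + 3x^2 + 4x + 6 ≡ 1 (mod x^4 + 10x^3 + 13x^2 + 14x + 3).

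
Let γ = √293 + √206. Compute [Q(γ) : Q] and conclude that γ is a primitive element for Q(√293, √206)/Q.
[Q(γ) : Q] = 4 (equivalently, Q(γ) = Q(√293, √206))

Obviously Q(γ) ⊆ Q(√293, √206), and [Q(√293, √206):Q] = 4 (since 293, 206 are distinct squarefree integers > 1 with 60358 not a perfect square). To show equality we compute the minimal polynomial of γ. From γ = √293 + √206: γ^2 = 293 + 2√(60358) + 206 = 499 + 2√(60358), so γ^2 - 499 = 2√(60358); squaring, (γ^2 - 499)^2 = 4·60358, i.e. γ^4 - 998γ^2 + 249001 - 241432 = 0, i.e. γ^4 - 998γ^2 + 7569 = 0. So γ is a root of x^4 - 998x^2 + 7569. This polynomial is irreducible over Q: it has no rational root (each ±√293 ± √206 is irrational), and any factorization into two quadratics over Q would force √(60358) ∈ Q (pairing opposite roots) or √293, √206 ∈ Q (other pairings), all impossible. Hence [Q(γ):Q] = 4 = [Q(√293, √206):Q], so Q(γ) = Q(√293, √206).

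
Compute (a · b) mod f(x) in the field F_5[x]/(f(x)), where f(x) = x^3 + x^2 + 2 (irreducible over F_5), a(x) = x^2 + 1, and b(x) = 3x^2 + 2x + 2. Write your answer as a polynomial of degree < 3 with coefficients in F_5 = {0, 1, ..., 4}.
a · b ≡ x^2 + x + 4 (mod f(x))

Multiply in F_5[x]: a(x)·b(x) = (x^2 + 1)·(3x^2 + 2x + 2) = 3x^4 + 2x^3 + 2x + 2. This has degree ≥ 3, so divide by f(x) over F_5: 3x^4 + 2x^3 + 2x + 2 = (3x + 4)·(x^3 + x^2 + 2) + (x^2 + x + 4). Hence a·b ≡ x^2 + x + 4 (mod f). (F_5[x]/(f) is a field with 5^3 = 125 elements since f is irreducible of degree 3.)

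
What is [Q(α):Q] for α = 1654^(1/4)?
[Q(α):Q] = 4

α is a root of x^4 - 1654. By Eisenstein's criterion at the prime p = 2 (which divides the constant term 1654 but p^2 = 4 does not, since 1654 is squarefree), x^4 - 1654 is irreducible over Q. Hence [Q(α):Q] = 4.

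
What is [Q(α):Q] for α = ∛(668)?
[Q(α):Q] = 3

The minimal polynomial of α is x^3 - 668, irreducible over Q since 668 is not a perfect cube (so x^3 - 668 has no rational root). Hence [Q(α):Q] = deg(m_α) = 3.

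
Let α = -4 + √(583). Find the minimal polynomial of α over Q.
m_α(x) = x^2 + 8x - 567

From α + 4 = √(583), squaring gives (α + 4)^2 = 583, i.e. α^2 + 8α + 16 = 583, so α^2 + 8α - 567 = 0. The discriminant of x^2 + 8x - 567 is (8)^2 - 4·(-567) = 64 + 2268 = 2332, and 4·(583) is not a perfect square in Q since 583 is squarefree and ≠ 1. Hence x^2 + 8x - 567 is irreducible over Q and is the minimal polynomial of α.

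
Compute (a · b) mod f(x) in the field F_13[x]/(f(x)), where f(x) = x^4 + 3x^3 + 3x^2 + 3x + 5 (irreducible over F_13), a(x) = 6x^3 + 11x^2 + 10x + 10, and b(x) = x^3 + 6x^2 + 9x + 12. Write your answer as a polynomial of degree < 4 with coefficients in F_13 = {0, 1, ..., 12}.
a · b ≡ 9x^3 + 12x^2 + 3x + 8 (mod f(x))

Multiply in F_13[x]: a(x)·b(x) = (6x^3 + 11x^2 + 10x + 10)·(x^3 + 6x^2 + 9x + 12) = 6x^6 + 8x^5 + 7x^3 + 9x^2 + 2x + 3. This has degree ≥ 4, so divide by f(x) over F_13: 6x^6 + 8x^5 + 7x^3 + 9x^2 + 2x + 3 = (6x^2 + 3x + 12)·(x^4 + 3x^3 + 3x^2 + 3x + 5) + (9x^3 + 12x^2 + 3x + 8). Hence a·b ≡ 9x^3 + 12x^2 + 3x + 8 (mod f). (F_13[x]/(f) is a field with 13^4 = 28561 elements since f is irreducible of degree 4.)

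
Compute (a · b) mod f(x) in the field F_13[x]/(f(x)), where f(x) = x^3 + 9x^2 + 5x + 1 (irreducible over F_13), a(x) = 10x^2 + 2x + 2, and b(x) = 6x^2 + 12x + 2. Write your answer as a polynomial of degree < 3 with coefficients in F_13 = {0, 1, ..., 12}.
a · b ≡ 9x^2 + 6x + 9 (mod f(x))

Multiply in F_13[x]: a(x)·b(x) = (10x^2 + 2x + 2)·(6x^2 + 12x + 2) = 8x^4 + 2x^3 + 4x^2 + 2x + 4. This has degree ≥ 3, so divide by f(x) over F_13: 8x^4 + 2x^3 + 4x^2 + 2x + 4 = (8x + 8)·(x^3 + 9x^2 + 5x + 1) + (9x^2 + 6x + 9). Hence a·b ≡ 9x^2 + 6x + 9 (mod f). (F_13[x]/(f) is a field with 13^3 = 2197 elements since f is irreducible of degree 3.)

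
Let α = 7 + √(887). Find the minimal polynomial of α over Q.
m_α(x) = x^2 - 14x - 838

From α - 7 = √(887), squaring gives (α - 7)^2 = 887, i.e. α^2 - 14α + 49 = 887, so α^2 - 14α - 838 = 0. The discriminant of x^2 - 14x - 838 is (-14)^2 - 4·(-838) = 196 + 3352 = 3548, and 4·(887) is not a perfect square in Q since 887 is squarefree and ≠ 1. Hence x^2 - 14x - 838 is irreducible over Q and is the minimal polynomial of α.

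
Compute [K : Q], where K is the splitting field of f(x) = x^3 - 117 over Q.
[K : Q] = 6

The roots of x^3 - 117 are ∛117, ω∛117, ω^2∛117 where ω = e^(2πi/3) is a primitive cube root of unity, so K = Q(∛117, ω). Now [Q(∛117):Q] = 3 (since 117 is not a perfect cube, x^3 - 117 is irreducible) and [Q(ω):Q] = 2. Both 2 and 3 divide [K:Q], and [K:Q] ≤ 3·2 = 6, so [K:Q] = 6. (Equivalently: Q(∛117) ⊂ R but ω ∉ R, so [K : Q(∛117)] = 2.)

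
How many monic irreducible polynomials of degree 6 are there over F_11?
There are 295020 monic irreducible polynomials of degree 6 over F_11

Each element of F_{11^6} that lies in no proper subfield is a root of exactly one monic irreducible of degree 6 over F_11, and each such polynomial has 6 distinct roots in F_{11^6}. By Möbius inversion the count is N_11(6) = (1/6) Σ_{d|6} μ(6/d) · 11^d = (1/6)(μ(6)·11^1 + μ(3)·11^2 + μ(2)·11^3 + μ(1)·11^6) = 1770120/6 = 295020.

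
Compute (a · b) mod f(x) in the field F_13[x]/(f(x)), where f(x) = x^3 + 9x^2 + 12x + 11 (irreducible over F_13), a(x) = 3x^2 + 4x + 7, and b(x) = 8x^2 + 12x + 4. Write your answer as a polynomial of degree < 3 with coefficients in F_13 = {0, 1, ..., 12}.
a · b ≡ 3x^2 + 5 (mod f(x))

Multiply in F_13[x]: a(x)·b(x) = (3x^2 + 4x + 7)·(8x^2 + 12x + 4) = 11x^4 + 3x^3 + 12x^2 + 9x + 2. This has degree ≥ 3, so divide by f(x) over F_13: 11x^4 + 3x^3 + 12x^2 + 9x + 2 = (11x + 8)·(x^3 + 9x^2 + 12x + 11) + (3x^2 + 5). Hence a·b ≡ 3x^2 + 5 (mod f). (F_13[x]/(f) is a field with 13^3 = 2197 elements since f is irreducible of degree 3.)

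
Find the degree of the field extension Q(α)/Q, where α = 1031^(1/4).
[Q(α):Q] = 4

α is a root of x^4 - 1031. By Eisenstein's criterion at the prime p = 1031 (which divides the constant term 1031 but p^2 = 1062961 does not, since 1031 is squarefree), x^4 - 1031 is irreducible over Q. Hence [Q(α):Q] = 4.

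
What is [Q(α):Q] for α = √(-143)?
[Q(α):Q] = 2

[Q(α):Q] equals the degree of the minimal polynomial of α. Here α^2 = -143 and x^2 + 143 is irreducible (d = -143 is squarefree, ≠ 1, hence not a square), so deg(m_α) = 2. Thus [Q(α):Q] = 2.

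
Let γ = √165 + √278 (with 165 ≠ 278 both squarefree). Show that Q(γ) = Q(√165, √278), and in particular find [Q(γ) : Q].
[Q(γ) : Q] = 4 (equivalently, Q(γ) = Q(√165, √278))

Obviously Q(γ) ⊆ Q(√165, √278), and [Q(√165, √278):Q] = 4 (since 165, 278 are distinct squarefree integers > 1 with 45870 not a perfect square). To show equality we compute the minimal polynomial of γ. From γ = √165 + √278: γ^2 = 165 + 2√(45870) + 278 = 443 + 2√(45870), so γ^2 - 443 = 2√(45870); squaring, (γ^2 - 443)^2 = 4·45870, i.e. γ^4 - 886γ^2 + 196249 - 183480 = 0, i.e. γ^4 - 886γ^2 + 12769 = 0. So γ is a root of x^4 - 886x^2 + 12769. This polynomial is irreducible over Q: it has no rational root (each ±√165 ± √278 is irrational), and any factorization into two quadratics over Q would force √(45870) ∈ Q (pairing opposite roots) or √165, √278 ∈ Q (other pairings), all impossible. Hence [Q(γ):Q] = 4 = [Q(√165, √278):Q], so Q(γ) = Q(√165, √278).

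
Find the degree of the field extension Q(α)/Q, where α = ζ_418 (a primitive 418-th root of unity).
[Q(α):Q] = 180

The minimal polynomial of ζ_418 over Q is the 418-th cyclotomic polynomial Φ_418(x), which is irreducible over Q and has degree φ(418) = 180. Hence [Q(α):Q] = φ(418) = 180.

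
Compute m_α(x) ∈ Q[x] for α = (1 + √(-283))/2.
m_α(x) = x^2 - x + 71

From 2α - 1 = √(-283), squaring gives (2α - 1)^2 = -283, i.e. 4α^2 - 4α + 1 = -283, so α^2 - α + (1 + 283)/4 = 0. Since -283 ≡ 1 (mod 4), (1 + 283)/4 = 71 ∈ Z. The polynomial x^2 - x + 71 has discriminant 1 - 4·(71) = -283, which is not a perfect square in Q (d = -283 is squarefree and ≠ 1), so x^2 - x + 71 is irreducible over Q. It is the minimal polynomial of α.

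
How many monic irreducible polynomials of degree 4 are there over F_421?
There are 7853548710 monic irreducible polynomials of degree 4 over F_421

Each element of F_{421^4} that lies in no proper subfield is a root of exactly one monic irreducible of degree 4 over F_421, and each such polynomial has 4 distinct roots in F_{421^4}. By Möbius inversion the count is N_421(4) = (1/4) Σ_{d|4} μ(4/d) · 421^d = (1/4)(μ(4)·421^1 + μ(2)·421^2 + μ(1)·421^4) = 31414194840/4 = 7853548710.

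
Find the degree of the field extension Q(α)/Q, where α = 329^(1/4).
[Q(α):Q] = 4

α is a root of x^4 - 329. By Eisenstein's criterion at the prime p = 7 (which divides the constant term 329 but p^2 = 49 does not, since 329 is squarefree), x^4 - 329 is irreducible over Q. Hence [Q(α):Q] = 4.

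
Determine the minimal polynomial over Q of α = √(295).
m_α(x) = x^2 - 295

α satisfies α^2 - 295 = 0, so x^2 - 295 annihilates α. Since d = 295 is squarefree and ≠ 1, it is not a perfect square in Q, so x^2 - 295 has no rational root and is therefore irreducible over Q (a degree-2 polynomial over a field is irreducible iff it has no root). Hence m_α(x) = x^2 - 295.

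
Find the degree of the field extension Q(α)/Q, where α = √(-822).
[Q(α):Q] = 2

[Q(α):Q] equals the degree of the minimal polynomial of α. Here α^2 = -822 and x^2 + 822 is irreducible (d = -822 is squarefree, ≠ 1, hence not a square), so deg(m_α) = 2. Thus [Q(α):Q] = 2.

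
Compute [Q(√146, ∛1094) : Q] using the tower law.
[Q(√146, ∛1094) : Q] = 6

Let L = Q(√146, ∛1094). Since Q(√146) ⊂ L and [Q(√146):Q] = 2, the tower law gives 2 | [L:Q]. Likewise Q(∛1094) ⊂ L with [Q(∛1094):Q] = 3 (because 1094 is not a perfect cube), so 3 | [L:Q]. As gcd(2,3) = 1, [L:Q] is divisible by 6. Conversely L is generated over Q by √146 and ∛1094, so [L:Q] ≤ 2·3 = 6. Therefore [Q(√146, ∛1094) : Q] = 6.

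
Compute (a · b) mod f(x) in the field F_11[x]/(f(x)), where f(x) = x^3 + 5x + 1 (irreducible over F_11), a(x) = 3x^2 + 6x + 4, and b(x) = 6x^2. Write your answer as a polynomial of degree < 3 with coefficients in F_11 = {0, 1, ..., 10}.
a · b ≡ 8 (mod f(x))

Multiply in F_11[x]: a(x)·b(x) = (3x^2 + 6x + 4)·(6x^2) = 7x^4 + 3x^3 + 2x^2. This has degree ≥ 3, so divide by f(x) over F_11: 7x^4 + 3x^3 + 2x^2 = (7x + 3)·(x^3 + 5x + 1) + (8). Hence a·b ≡ 8 (mod f). (F_11[x]/(f) is a field with 11^3 = 1331 elements since f is irreducible of degree 3.)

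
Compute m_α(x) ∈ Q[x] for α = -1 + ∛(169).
m_α(x) = x^3 + 3x^2 + 3x - 168

Set β = α + 1 = ∛(169), so β^3 = 169. Then (α + 1)^3 - 169 = 0, i.e. α is a root of g(x) = (x + 1)^3 - 169 = x^3 + 3x^2 + 3x - 168. Since g(x) = h(x + 1) where h(x) = x^3 - 169, and h is irreducible over Q (because 169 is not a perfect cube, so h has no rational root, and a monic cubic with no rational root is irreducible), g is also irreducible (irreducibility is preserved under the substitution x → x + 1). Hence m_α(x) = x^3 + 3x^2 + 3x - 168.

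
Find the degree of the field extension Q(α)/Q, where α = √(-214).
[Q(α):Q] = 2

[Q(α):Q] equals the degree of the minimal polynomial of α. Here α^2 = -214 and x^2 + 214 is irreducible (d = -214 is squarefree, ≠ 1, hence not a square), so deg(m_α) = 2. Thus [Q(α):Q] = 2.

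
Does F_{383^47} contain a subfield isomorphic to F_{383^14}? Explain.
No: F_{383^14} is not a subfield of F_{383^47}

F_{p^m} embeds in F_{p^n} iff m | n. Here 14 ∤ 47 (since 47 = 3·14 + 5 with remainder 5 ≠ 0), so F_{383^14} is not a subfield of F_{383^47}. Equivalently: if it were, the tower law would give 14 = [F_{383^14}:F_383] dividing [F_{383^47}:F_383] = 47, contradiction.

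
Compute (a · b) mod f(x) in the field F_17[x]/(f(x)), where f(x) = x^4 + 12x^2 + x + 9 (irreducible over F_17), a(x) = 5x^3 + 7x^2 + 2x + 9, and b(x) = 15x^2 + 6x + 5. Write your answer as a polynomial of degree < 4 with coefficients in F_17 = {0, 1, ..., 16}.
a · b ≡ 13x^3 + 2x + 3 (mod f(x))

Multiply in F_17[x]: a(x)·b(x) = (5x^3 + 7x^2 + 2x + 9)·(15x^2 + 6x + 5) = 7x^5 + 16x^4 + 12x^3 + 12x^2 + 13x + 11. This has degree ≥ 4, so divide by f(x) over F_17: 7x^5 + 16x^4 + 12x^3 + 12x^2 + 13x + 11 = (7x + 16)·(x^4 + 12x^2 + x + 9) + (13x^3 + 2x + 3). Hence a·b ≡ 13x^3 + 2x + 3 (mod f). (F_17[x]/(f) is a field with 17^4 = 83521 elements since f is irreducible of degree 4.)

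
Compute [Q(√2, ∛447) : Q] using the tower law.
[Q(√2, ∛447) : Q] = 6

Let L = Q(√2, ∛447). Since Q(√2) ⊂ L and [Q(√2):Q] = 2, the tower law gives 2 | [L:Q]. Likewise Q(∛447) ⊂ L with [Q(∛447):Q] = 3 (because 447 is not a perfect cube), so 3 | [L:Q]. As gcd(2,3) = 1, [L:Q] is divisible by 6. Conversely L is generated over Q by √2 and ∛447, so [L:Q] ≤ 2·3 = 6. Therefore [Q(√2, ∛447) : Q] = 6.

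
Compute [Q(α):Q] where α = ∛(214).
[Q(α):Q] = 3

The minimal polynomial of α is x^3 - 214, irreducible over Q since 214 is not a perfect cube (so x^3 - 214 has no rational root). Hence [Q(α):Q] = deg(m_α) = 3.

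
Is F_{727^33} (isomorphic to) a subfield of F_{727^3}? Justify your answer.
No: F_{727^33} is not a subfield of F_{727^3}

F_{p^m} embeds in F_{p^n} iff m | n. Here 33 ∤ 3 (since 3 = 0·33 + 3 with remainder 3 ≠ 0), so F_{727^33} is not a subfield of F_{727^3}. Equivalently: if it were, the tower law would give 33 = [F_{727^33}:F_727] dividing [F_{727^3}:F_727] = 3, contradiction.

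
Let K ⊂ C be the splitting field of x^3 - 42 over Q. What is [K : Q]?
[K : Q] = 6

The roots of x^3 - 42 are ∛42, ω∛42, ω^2∛42 where ω = e^(2πi/3) is a primitive cube root of unity, so K = Q(∛42, ω). Now [Q(∛42):Q] = 3 (since 42 is not a perfect cube, x^3 - 42 is irreducible) and [Q(ω):Q] = 2. Both 2 and 3 divide [K:Q], and [K:Q] ≤ 3·2 = 6, so [K:Q] = 6. (Equivalently: Q(∛42) ⊂ R but ω ∉ R, so [K : Q(∛42)] = 2.)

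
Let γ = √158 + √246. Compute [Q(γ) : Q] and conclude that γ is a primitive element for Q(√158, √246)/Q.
[Q(γ) : Q] = 4 (equivalently, Q(γ) = Q(√158, √246))

Obviously Q(γ) ⊆ Q(√158, √246), and [Q(√158, √246):Q] = 4 (since 158, 246 are distinct squarefree integers > 1 with 38868 not a perfect square). To show equality we compute the minimal polynomial of γ. From γ = √158 + √246: γ^2 = 158 + 2√(38868) + 246 = 404 + 2√(38868), so γ^2 - 404 = 2√(38868); squaring, (γ^2 - 404)^2 = 4·38868, i.e. γ^4 - 808γ^2 + 163216 - 155472 = 0, i.e. γ^4 - 808γ^2 + 7744 = 0. So γ is a root of x^4 - 808x^2 + 7744. This polynomial is irreducible over Q: it has no rational root (each ±√158 ± √246 is irrational), and any factorization into two quadratics over Q would force √(38868) ∈ Q (pairing opposite roots) or √158, √246 ∈ Q (other pairings), all impossible. Hence [Q(γ):Q] = 4 = [Q(√158, √246):Q], so Q(γ) = Q(√158, √246).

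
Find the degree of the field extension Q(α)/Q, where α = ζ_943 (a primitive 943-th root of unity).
[Q(α):Q] = 880

The minimal polynomial of ζ_943 over Q is the 943-th cyclotomic polynomial Φ_943(x), which is irreducible over Q and has degree φ(943) = 880. Hence [Q(α):Q] = φ(943) = 880.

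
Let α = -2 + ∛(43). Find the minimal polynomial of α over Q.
m_α(x) = x^3 + 6x^2 + 12x - 35

Set β = α + 2 = ∛(43), so β^3 = 43. Then (α + 2)^3 - 43 = 0, i.e. α is a root of g(x) = (x + 2)^3 - 43 = x^3 + 6x^2 + 12x - 35. Since g(x) = h(x + 2) where h(x) = x^3 - 43, and h is irreducible over Q (because 43 is not a perfect cube, so h has no rational root, and a monic cubic with no rational root is irreducible), g is also irreducible (irreducibility is preserved under the substitution x → x + 2). Hence m_α(x) = x^3 + 6x^2 + 12x - 35.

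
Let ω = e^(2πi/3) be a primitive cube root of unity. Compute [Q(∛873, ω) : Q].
[Q(∛873, ω) : Q] = 6

[Q(∛873):Q] = 3 (min poly x^3 - 873, irreducible since 873 is not a perfect cube). [Q(ω):Q] = 2 (min poly x^2 + x + 1). Since Q(∛873) ⊂ R and ω ∉ R, we have ω ∉ Q(∛873), so x^2 + x + 1 remains irreducible over Q(∛873) and [Q(∛873, ω) : Q(∛873)] = 2. By the tower law, [Q(∛873, ω) : Q] = 3 · 2 = 6. (In fact Q(∛873, ω) is the splitting field of x^3 - 873 over Q.)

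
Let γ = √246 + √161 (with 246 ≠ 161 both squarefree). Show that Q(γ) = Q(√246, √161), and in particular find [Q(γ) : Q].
[Q(γ) : Q] = 4 (equivalently, Q(γ) = Q(√246, √161))

Obviously Q(γ) ⊆ Q(√246, √161), and [Q(√246, √161):Q] = 4 (since 246, 161 are distinct squarefree integers > 1 with 39606 not a perfect square). To show equality we compute the minimal polynomial of γ. From γ = √246 + √161: γ^2 = 246 + 2√(39606) + 161 = 407 + 2√(39606), so γ^2 - 407 = 2√(39606); squaring, (γ^2 - 407)^2 = 4·39606, i.e. γ^4 - 814γ^2 + 165649 - 158424 = 0, i.e. γ^4 - 814γ^2 + 7225 = 0. So γ is a root of x^4 - 814x^2 + 7225. This polynomial is irreducible over Q: it has no rational root (each ±√246 ± √161 is irrational), and any factorization into two quadratics over Q would force √(39606) ∈ Q (pairing opposite roots) or √246, √161 ∈ Q (other pairings), all impossible. Hence [Q(γ):Q] = 4 = [Q(√246, √161):Q], so Q(γ) = Q(√246, √161).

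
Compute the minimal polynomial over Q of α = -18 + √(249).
m_α(x) = x^2 + 36x + 75

From α + 18 = √(249), squaring gives (α + 18)^2 = 249, i.e. α^2 + 36α + 324 = 249, so α^2 + 36α + 75 = 0. The discriminant of x^2 + 36x + 75 is (36)^2 - 4·(75) = 1296 - 300 = 996, and 4·(249) is not a perfect square in Q since 249 is squarefree and ≠ 1. Hence x^2 + 36x + 75 is irreducible over Q and is the minimal polynomial of α.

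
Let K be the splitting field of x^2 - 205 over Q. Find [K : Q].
[K : Q] = 2

f(x) = x^2 - 205 factors as (x - √205)(x + √205). The splitting field is K = Q(√205). Since 205 is squarefree and > 1, it is not a perfect square, so x^2 - 205 is irreducible over Q and [Q(√205) : Q] = 2. Hence [K : Q] = 2.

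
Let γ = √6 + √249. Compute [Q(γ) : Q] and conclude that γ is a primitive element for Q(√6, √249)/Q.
[Q(γ) : Q] = 4 (equivalently, Q(γ) = Q(√6, √249))

Obviously Q(γ) ⊆ Q(√6, √249), and [Q(√6, √249):Q] = 4 (since 6, 249 are distinct squarefree integers > 1 with 1494 not a perfect square). To show equality we compute the minimal polynomial of γ. From γ = √6 + √249: γ^2 = 6 + 2√(1494) + 249 = 255 + 2√(1494), so γ^2 - 255 = 2√(1494); squaring, (γ^2 - 255)^2 = 4·1494, i.e. γ^4 - 510γ^2 + 65025 - 5976 = 0, i.e. γ^4 - 510γ^2 + 59049 = 0. So γ is a root of x^4 - 510x^2 + 59049. This polynomial is irreducible over Q: it has no rational root (each ±√6 ± √249 is irrational), and any factorization into two quadratics over Q would force √(1494) ∈ Q (pairing opposite roots) or √6, √249 ∈ Q (other pairings), all impossible. Hence [Q(γ):Q] = 4 = [Q(√6, √249):Q], so Q(γ) = Q(√6, √249).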